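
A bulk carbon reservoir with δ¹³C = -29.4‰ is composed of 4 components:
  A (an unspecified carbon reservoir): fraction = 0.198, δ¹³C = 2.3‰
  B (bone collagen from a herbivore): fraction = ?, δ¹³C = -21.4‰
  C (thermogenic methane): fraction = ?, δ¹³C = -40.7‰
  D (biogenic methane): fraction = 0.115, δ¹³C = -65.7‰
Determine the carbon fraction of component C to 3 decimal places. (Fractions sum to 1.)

Let f_C and f_B be the unknown fractions; fractions sum to 1 so f_C + f_B = 0.687.
Mass balance: Σ fᵢ·δᵢ = δ_bulk ⇒ f_C·(-40.7) + f_B·(-21.4) = -29.4 − (-7.100) = -22.300
Substitute f_B = 0.687 − f_C:
f_C·(-40.7 − -21.4) = -22.300 − 0.687×(-21.4) = -7.598
f_C = -7.598 / -19.3 = 0.3937

0.394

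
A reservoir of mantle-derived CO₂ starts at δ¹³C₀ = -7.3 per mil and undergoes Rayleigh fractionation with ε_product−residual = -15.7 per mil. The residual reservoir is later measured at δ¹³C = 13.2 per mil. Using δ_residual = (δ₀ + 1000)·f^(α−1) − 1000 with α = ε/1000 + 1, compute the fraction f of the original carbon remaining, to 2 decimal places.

α − 1 = ε/1000 = -0.0157
(δ_res + 1000)/(δ₀ + 1000) = (13.2 + 1000)/(-7.3 + 1000) = 1013.2/992.7 = 1.020651
f = 1.020651^(1/-0.0157) = exp(ln(1.020651)/-0.0157) = exp(0.02044/-0.0157)
f = exp(-1.3019) = 0.2720

0.27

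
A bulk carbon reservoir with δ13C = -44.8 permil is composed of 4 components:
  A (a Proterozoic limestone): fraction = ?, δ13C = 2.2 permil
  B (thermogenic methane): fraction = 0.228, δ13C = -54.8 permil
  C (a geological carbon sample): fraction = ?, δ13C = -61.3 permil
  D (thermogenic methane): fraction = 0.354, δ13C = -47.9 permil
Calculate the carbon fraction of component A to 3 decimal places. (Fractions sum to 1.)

Let f_A and f_C be the unknown fractions; fractions sum to 1 so f_A + f_C = 0.418.
Mass balance: Σ fᵢ·δᵢ = δ_bulk ⇒ f_A·(2.2) + f_C·(-61.3) = -44.8 − (-29.451) = -15.349
Substitute f_C = 0.418 − f_A:
f_A·(2.2 − -61.3) = -15.349 − 0.418×(-61.3) = 10.274
f_A = 10.274 / 63.5 = 0.1618

0.162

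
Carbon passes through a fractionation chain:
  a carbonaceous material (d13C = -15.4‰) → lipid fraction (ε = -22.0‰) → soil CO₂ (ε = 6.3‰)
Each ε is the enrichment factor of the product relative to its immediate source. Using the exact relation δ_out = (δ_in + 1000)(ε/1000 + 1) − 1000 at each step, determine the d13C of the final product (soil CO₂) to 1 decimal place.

step 1: δ = (-15.40 + 1000)·(-22.0/1000 + 1) − 1000 = -37.06‰
step 2: δ = (-37.06 + 1000)·(6.3/1000 + 1) − 1000 = -30.99‰

-31.0‰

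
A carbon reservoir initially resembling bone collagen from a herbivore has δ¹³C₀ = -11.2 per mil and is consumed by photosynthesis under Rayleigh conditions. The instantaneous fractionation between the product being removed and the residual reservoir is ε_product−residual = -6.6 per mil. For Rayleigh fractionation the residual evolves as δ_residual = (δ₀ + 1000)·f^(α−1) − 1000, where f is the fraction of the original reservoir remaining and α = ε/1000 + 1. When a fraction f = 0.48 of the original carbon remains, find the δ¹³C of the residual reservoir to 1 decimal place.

-6.4 per mil

Rayleigh residual: δ_res = (δ₀ + 1000)·f^(α−1) − 1000
α = ε/1000 + 1 = 0.99340, so α − 1 = -0.00660
f^(α−1) = 0.48^(-0.00660) = 1.004856
δ_res = (-11.2 + 1000) × 1.004856 − 1000 = 993.602 − 1000 = -6.40 per mil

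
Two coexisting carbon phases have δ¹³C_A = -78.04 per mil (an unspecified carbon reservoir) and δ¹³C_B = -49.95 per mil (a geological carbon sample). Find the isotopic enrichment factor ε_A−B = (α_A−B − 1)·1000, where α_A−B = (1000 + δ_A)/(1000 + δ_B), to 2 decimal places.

-29.57 per mil

α_A−B = (1000 + -78.04) / (1000 + -49.95) = 921.96 / 950.05 = 0.970433
ε_A−B = (0.970433 − 1) × 1000 = -29.567 per mil
(The approximation ε ≈ δ_A − δ_B would give -28.09 per mil.)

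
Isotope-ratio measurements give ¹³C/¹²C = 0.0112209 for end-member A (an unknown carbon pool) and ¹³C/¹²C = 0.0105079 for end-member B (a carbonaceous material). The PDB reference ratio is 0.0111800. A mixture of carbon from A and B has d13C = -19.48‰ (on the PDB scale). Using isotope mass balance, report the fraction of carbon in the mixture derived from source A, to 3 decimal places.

δ_A = (0.0112209/0.0111800 − 1)×1000 = (1.003658 − 1)×1000 = 3.658‰
δ_B = (0.0105079/0.0111800 − 1)×1000 = (0.939884 − 1)×1000 = -60.116‰
f_A = (δ_mix − δ_B)/(δ_A − δ_B) = (-19.48 − (-60.116))/(3.658 − (-60.116))
f_A = 40.636 / 63.775 = 0.6372

0.637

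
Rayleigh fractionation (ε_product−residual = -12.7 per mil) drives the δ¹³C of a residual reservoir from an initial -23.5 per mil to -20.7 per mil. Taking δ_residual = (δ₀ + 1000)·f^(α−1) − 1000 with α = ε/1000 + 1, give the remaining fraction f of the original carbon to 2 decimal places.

0.80

α − 1 = ε/1000 = -0.0127
(δ_res + 1000)/(δ₀ + 1000) = (-20.7 + 1000)/(-23.5 + 1000) = 979.3/976.5 = 1.002867
f = 1.002867^(1/-0.0127) = exp(ln(1.002867)/-0.0127) = exp(0.00286/-0.0127)
f = exp(-0.2255) = 0.7982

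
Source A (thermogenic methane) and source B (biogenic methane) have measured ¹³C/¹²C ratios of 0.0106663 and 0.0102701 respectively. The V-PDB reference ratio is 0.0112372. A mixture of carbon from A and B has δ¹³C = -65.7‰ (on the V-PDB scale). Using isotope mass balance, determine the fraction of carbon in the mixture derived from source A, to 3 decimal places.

0.578

δ_A = (0.0106663/0.0112372 − 1)×1000 = (0.949196 − 1)×1000 = -50.804‰
δ_B = (0.0102701/0.0112372 − 1)×1000 = (0.913938 − 1)×1000 = -86.062‰
f_A = (δ_mix − δ_B)/(δ_A − δ_B) = (-65.7 − (-86.062))/(-50.804 − (-86.062))
f_A = 20.362 / 35.258 = 0.5775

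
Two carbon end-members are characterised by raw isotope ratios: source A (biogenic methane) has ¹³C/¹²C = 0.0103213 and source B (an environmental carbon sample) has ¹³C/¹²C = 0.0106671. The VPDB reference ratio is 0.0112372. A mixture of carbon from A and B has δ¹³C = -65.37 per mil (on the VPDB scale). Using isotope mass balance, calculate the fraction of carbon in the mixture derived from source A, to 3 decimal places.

0.476

δ_A = (0.0103213/0.0112372 − 1)×1000 = (0.918494 − 1)×1000 = -81.506 per mil
δ_B = (0.0106671/0.0112372 − 1)×1000 = (0.949267 − 1)×1000 = -50.733 per mil
f_A = (δ_mix − δ_B)/(δ_A − δ_B) = (-65.37 − (-50.733))/(-81.506 − (-50.733))
f_A = -14.637 / -30.773 = 0.4756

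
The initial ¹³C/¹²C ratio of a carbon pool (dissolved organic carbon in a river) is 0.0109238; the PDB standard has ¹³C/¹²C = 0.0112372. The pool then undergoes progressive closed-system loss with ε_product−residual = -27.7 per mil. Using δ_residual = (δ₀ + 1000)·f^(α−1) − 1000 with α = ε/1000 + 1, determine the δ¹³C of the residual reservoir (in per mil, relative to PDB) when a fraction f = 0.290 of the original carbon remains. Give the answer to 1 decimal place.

δ₀ = (0.0109238/0.0112372 − 1)×1000 = (0.972110 − 1)×1000 = -27.890 per mil
α − 1 = ε/1000 = -0.0277
f^(α−1) = 0.290^(-0.0277) = 1.034884
δ_res = (-27.890 + 1000) × 1.034884 − 1000 = 1006.021 − 1000 = 6.02 per mil

6.0 per mil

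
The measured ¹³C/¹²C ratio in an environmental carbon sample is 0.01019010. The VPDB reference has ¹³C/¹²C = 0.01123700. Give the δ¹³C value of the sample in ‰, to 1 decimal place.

δ¹³C = (R_sample / R_standard − 1) × 1000
R_sample / R_standard = 0.01019010 / 0.01123700 = 0.906835
δ¹³C = (0.906835 − 1) × 1000 = -93.17‰

-93.2‰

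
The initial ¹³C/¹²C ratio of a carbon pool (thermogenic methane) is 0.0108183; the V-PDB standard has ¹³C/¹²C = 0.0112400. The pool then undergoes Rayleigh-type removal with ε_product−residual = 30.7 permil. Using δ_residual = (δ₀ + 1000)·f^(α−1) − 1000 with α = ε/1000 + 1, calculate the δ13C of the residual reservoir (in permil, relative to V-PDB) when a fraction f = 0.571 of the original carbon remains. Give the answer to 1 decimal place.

δ₀ = (0.0108183/0.0112400 − 1)×1000 = (0.962482 − 1)×1000 = -37.518 permil
α − 1 = ε/1000 = 0.0307
f^(α−1) = 0.571^(0.0307) = 0.982944
δ_res = (-37.518 + 1000) × 0.982944 − 1000 = 946.066 − 1000 = -53.93 permil

-53.9 permil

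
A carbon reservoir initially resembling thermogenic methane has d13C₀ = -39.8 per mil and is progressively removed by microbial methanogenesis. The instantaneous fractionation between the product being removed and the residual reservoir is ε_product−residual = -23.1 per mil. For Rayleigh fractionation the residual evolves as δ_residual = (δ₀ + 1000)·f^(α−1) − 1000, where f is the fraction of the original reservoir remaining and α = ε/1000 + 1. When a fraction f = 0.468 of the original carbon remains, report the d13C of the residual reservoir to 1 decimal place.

Rayleigh residual: δ_res = (δ₀ + 1000)·f^(α−1) − 1000
α = ε/1000 + 1 = 0.97690, so α − 1 = -0.02310
f^(α−1) = 0.468^(-0.02310) = 1.017694
δ_res = (-39.8 + 1000) × 1.017694 − 1000 = 977.190 − 1000 = -22.81 per mil

-22.8 per mil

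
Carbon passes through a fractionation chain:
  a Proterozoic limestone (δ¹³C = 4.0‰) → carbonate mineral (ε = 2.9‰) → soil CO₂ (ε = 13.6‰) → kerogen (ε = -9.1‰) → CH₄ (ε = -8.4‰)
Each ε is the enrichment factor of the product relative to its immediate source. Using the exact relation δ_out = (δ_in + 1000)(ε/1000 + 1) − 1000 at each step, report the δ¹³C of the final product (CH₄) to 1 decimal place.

step 1: δ = (4.00 + 1000)·(2.9/1000 + 1) − 1000 = 6.91‰
step 2: δ = (6.91 + 1000)·(13.6/1000 + 1) − 1000 = 20.61‰
step 3: δ = (20.61 + 1000)·(-9.1/1000 + 1) − 1000 = 11.32‰
step 4: δ = (11.32 + 1000)·(-8.4/1000 + 1) − 1000 = 2.82‰

2.8‰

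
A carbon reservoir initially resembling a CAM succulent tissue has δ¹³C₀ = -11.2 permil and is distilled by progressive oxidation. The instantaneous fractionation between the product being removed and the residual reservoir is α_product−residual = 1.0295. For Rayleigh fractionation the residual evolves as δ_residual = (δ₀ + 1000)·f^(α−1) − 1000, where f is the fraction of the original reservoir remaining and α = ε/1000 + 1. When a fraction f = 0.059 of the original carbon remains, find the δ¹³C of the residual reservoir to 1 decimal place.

-90.4 permil

Rayleigh residual: δ_res = (δ₀ + 1000)·f^(α−1) − 1000
α − 1 = 0.02950
f^(α−1) = 0.059^(0.02950) = 0.919899
δ_res = (-11.2 + 1000) × 0.919899 − 1000 = 909.596 − 1000 = -90.40 permil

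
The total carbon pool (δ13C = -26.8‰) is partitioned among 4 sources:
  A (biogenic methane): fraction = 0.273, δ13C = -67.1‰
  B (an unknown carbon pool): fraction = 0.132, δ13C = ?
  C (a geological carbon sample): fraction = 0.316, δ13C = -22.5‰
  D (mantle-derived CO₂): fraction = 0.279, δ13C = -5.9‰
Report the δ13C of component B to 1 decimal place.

2.1‰

Isotope mass balance: δ_bulk = Σ fᵢ·δᵢ.
-26.8 = 0.273×(-67.1) + 0.132×δ_B + 0.316×(-22.5) + 0.279×(-5.9)
0.132·δ_B = -26.8 − (-27.074) = 0.274
δ_B = 0.274 / 0.132 = 2.08‰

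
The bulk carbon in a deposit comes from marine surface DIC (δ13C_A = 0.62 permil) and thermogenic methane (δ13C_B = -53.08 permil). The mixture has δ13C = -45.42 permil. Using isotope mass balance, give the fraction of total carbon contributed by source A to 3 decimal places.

0.143

δ_mix = f_A·δ_A + (1 − f_A)·δ_B  ⇒  f_A = (δ_mix − δ_B)/(δ_A − δ_B)
f_A = (-45.42 − (-53.08)) / (0.62 − (-53.08))
f_A = 7.66 / 53.70 = 0.1426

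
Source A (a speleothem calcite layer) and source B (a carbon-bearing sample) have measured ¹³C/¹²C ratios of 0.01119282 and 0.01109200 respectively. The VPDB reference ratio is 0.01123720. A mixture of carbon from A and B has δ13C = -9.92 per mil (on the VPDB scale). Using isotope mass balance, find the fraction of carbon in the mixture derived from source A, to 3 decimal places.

δ_A = (0.01119282/0.01123720 − 1)×1000 = (0.996051 − 1)×1000 = -3.949 per mil
δ_B = (0.01109200/0.01123720 − 1)×1000 = (0.987079 − 1)×1000 = -12.921 per mil
f_A = (δ_mix − δ_B)/(δ_A − δ_B) = (-9.92 − (-12.921))/(-3.949 − (-12.921))
f_A = 3.001 / 8.972 = 0.3345

0.335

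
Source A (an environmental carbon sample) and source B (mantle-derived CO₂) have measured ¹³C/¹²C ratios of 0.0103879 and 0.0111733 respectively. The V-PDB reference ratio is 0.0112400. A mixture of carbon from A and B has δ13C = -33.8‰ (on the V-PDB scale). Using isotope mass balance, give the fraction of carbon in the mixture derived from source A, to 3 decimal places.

0.399

δ_A = (0.0103879/0.0112400 − 1)×1000 = (0.924190 − 1)×1000 = -75.810‰
δ_B = (0.0111733/0.0112400 − 1)×1000 = (0.994066 − 1)×1000 = -5.934‰
f_A = (δ_mix − δ_B)/(δ_A − δ_B) = (-33.8 − (-5.934))/(-75.810 − (-5.934))
f_A = -27.866 / -69.875 = 0.3988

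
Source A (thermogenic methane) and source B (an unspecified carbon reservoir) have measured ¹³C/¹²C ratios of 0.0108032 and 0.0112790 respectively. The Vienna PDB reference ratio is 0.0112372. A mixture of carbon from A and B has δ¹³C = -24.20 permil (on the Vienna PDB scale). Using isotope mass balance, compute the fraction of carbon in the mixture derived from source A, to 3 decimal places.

0.659

δ_A = (0.0108032/0.0112372 − 1)×1000 = (0.961378 − 1)×1000 = -38.622 permil
δ_B = (0.0112790/0.0112372 − 1)×1000 = (1.003720 − 1)×1000 = 3.720 permil
f_A = (δ_mix − δ_B)/(δ_A − δ_B) = (-24.20 − (3.720))/(-38.622 − (3.720))
f_A = -27.920 / -42.342 = 0.6594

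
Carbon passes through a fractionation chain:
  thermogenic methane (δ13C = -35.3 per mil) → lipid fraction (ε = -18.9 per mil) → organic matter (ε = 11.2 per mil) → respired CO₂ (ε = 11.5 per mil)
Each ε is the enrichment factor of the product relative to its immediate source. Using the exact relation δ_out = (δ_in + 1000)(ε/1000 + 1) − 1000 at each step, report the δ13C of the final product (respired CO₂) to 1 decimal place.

-31.9 per mil

step 1: δ = (-35.30 + 1000)·(-18.9/1000 + 1) − 1000 = -53.53 per mil
step 2: δ = (-53.53 + 1000)·(11.2/1000 + 1) − 1000 = -42.93 per mil
step 3: δ = (-42.93 + 1000)·(11.5/1000 + 1) − 1000 = -31.93 per mil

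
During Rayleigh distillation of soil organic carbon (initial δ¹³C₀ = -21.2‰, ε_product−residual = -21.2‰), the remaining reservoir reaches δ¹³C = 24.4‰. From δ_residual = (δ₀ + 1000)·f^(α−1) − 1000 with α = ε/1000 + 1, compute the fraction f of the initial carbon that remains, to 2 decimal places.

α − 1 = ε/1000 = -0.0212
(δ_res + 1000)/(δ₀ + 1000) = (24.4 + 1000)/(-21.2 + 1000) = 1024.4/978.8 = 1.046588
f = 1.046588^(1/-0.0212) = exp(ln(1.046588)/-0.0212) = exp(0.04554/-0.0212)
f = exp(-2.1479) = 0.1167

0.12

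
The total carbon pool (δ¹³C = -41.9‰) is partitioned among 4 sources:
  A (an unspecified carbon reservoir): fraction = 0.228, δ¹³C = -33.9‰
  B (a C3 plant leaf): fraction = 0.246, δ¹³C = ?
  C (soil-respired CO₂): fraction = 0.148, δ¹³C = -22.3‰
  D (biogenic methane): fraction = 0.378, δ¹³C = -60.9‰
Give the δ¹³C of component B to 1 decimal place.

-31.9‰

Isotope mass balance: δ_bulk = Σ fᵢ·δᵢ.
-41.9 = 0.228×(-33.9) + 0.246×δ_B + 0.148×(-22.3) + 0.378×(-60.9)
0.246·δ_B = -41.9 − (-34.050) = -7.850
δ_B = -7.850 / 0.246 = -31.91‰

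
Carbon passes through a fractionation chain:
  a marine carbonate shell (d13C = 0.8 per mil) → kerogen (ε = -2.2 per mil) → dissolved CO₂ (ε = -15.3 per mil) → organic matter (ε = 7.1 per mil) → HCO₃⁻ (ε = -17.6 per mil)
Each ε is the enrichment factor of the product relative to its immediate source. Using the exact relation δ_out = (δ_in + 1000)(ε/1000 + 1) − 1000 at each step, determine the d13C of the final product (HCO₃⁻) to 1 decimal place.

step 1: δ = (0.80 + 1000)·(-2.2/1000 + 1) − 1000 = -1.40 per mil
step 2: δ = (-1.40 + 1000)·(-15.3/1000 + 1) − 1000 = -16.68 per mil
step 3: δ = (-16.68 + 1000)·(7.1/1000 + 1) − 1000 = -9.70 per mil
step 4: δ = (-9.70 + 1000)·(-17.6/1000 + 1) − 1000 = -27.13 per mil

-27.1 per mil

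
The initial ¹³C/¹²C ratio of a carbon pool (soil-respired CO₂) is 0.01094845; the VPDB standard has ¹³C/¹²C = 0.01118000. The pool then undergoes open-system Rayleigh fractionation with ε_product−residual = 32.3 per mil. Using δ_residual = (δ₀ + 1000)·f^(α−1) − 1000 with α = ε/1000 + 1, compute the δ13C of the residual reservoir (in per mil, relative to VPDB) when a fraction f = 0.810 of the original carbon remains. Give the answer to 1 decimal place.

-27.4 per mil

δ₀ = (0.01094845/0.01118000 − 1)×1000 = (0.979289 − 1)×1000 = -20.711 per mil
α − 1 = ε/1000 = 0.0323
f^(α−1) = 0.810^(0.0323) = 0.993217
δ_res = (-20.711 + 1000) × 0.993217 − 1000 = 972.646 − 1000 = -27.35 per mil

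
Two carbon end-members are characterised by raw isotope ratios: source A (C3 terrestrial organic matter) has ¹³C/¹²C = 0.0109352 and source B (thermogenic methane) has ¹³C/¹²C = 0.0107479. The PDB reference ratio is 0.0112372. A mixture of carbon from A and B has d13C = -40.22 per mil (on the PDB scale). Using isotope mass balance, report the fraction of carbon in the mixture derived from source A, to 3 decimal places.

δ_A = (0.0109352/0.0112372 − 1)×1000 = (0.973125 − 1)×1000 = -26.875 per mil
δ_B = (0.0107479/0.0112372 − 1)×1000 = (0.956457 − 1)×1000 = -43.543 per mil
f_A = (δ_mix − δ_B)/(δ_A − δ_B) = (-40.22 − (-43.543))/(-26.875 − (-43.543))
f_A = 3.323 / 16.668 = 0.1994

0.199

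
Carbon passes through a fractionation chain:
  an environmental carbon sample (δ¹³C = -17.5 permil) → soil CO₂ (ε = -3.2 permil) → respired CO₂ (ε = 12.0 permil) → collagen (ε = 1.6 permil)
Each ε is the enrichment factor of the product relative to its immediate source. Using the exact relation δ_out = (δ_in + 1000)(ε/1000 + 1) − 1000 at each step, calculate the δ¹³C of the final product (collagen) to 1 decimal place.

-7.3 permil

step 1: δ = (-17.50 + 1000)·(-3.2/1000 + 1) − 1000 = -20.64 permil
step 2: δ = (-20.64 + 1000)·(12.0/1000 + 1) − 1000 = -8.89 permil
step 3: δ = (-8.89 + 1000)·(1.6/1000 + 1) − 1000 = -7.31 permil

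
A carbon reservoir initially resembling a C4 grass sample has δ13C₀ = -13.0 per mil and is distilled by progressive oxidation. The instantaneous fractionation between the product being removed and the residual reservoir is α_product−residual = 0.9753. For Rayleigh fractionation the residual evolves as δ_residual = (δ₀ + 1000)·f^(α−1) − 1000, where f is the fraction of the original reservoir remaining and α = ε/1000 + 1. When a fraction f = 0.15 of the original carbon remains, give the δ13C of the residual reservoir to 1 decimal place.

34.4 per mil

Rayleigh residual: δ_res = (δ₀ + 1000)·f^(α−1) − 1000
α − 1 = -0.02470
f^(α−1) = 0.15^(-0.02470) = 1.047974
δ_res = (-13.0 + 1000) × 1.047974 − 1000 = 1034.350 − 1000 = 34.35 per mil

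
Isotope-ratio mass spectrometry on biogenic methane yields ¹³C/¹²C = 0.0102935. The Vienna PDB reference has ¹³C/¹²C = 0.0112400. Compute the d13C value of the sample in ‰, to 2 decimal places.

d13C = (R_sample / R_standard − 1) × 1000
R_sample / R_standard = 0.0102935 / 0.0112400 = 0.915792
d13C = (0.915792 − 1) × 1000 = -84.208‰

-84.21‰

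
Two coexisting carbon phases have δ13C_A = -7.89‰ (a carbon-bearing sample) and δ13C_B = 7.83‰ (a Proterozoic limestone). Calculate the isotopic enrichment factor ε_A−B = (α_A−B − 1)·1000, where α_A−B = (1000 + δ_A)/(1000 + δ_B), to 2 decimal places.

α_A−B = (1000 + -7.89) / (1000 + 7.83) = 992.11 / 1007.83 = 0.984402
ε_A−B = (0.984402 − 1) × 1000 = -15.598‰
(The approximation ε ≈ δ_A − δ_B would give -15.72‰.)

-15.60‰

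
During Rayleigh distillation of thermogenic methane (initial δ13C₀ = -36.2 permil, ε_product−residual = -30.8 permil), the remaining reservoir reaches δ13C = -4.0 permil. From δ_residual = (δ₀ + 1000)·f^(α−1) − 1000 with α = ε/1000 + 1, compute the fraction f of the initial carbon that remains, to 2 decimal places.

0.34

α − 1 = ε/1000 = -0.0308
(δ_res + 1000)/(δ₀ + 1000) = (-4.0 + 1000)/(-36.2 + 1000) = 996.0/963.8 = 1.033409
f = 1.033409^(1/-0.0308) = exp(ln(1.033409)/-0.0308) = exp(0.03286/-0.0308)
f = exp(-1.0670) = 0.3440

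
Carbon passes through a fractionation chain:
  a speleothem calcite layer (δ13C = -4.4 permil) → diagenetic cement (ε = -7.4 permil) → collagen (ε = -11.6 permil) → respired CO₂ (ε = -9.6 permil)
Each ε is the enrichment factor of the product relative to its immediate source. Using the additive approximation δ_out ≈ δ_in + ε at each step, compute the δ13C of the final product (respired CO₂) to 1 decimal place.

-33.0 permil

step 1: δ ≈ -4.4 + (-7.4) = -11.8 permil
step 2: δ ≈ -11.8 + (-11.6) = -23.4 permil
step 3: δ ≈ -23.4 + (-9.6) = -33.0 permil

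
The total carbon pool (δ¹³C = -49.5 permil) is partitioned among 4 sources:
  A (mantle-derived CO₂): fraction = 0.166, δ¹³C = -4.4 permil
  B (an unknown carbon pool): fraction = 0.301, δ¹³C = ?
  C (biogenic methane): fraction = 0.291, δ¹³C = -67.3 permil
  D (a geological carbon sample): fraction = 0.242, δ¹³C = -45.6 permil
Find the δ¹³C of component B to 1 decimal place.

Isotope mass balance: δ_bulk = Σ fᵢ·δᵢ.
-49.5 = 0.166×(-4.4) + 0.301×δ_B + 0.291×(-67.3) + 0.242×(-45.6)
0.301·δ_B = -49.5 − (-31.350) = -18.150
δ_B = -18.150 / 0.301 = -60.30 permil

-60.3 permil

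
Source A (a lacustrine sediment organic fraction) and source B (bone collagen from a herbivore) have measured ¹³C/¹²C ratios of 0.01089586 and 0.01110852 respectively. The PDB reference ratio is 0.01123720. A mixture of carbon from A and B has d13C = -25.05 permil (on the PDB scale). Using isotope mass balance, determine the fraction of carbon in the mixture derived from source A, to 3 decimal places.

δ_A = (0.01089586/0.01123720 − 1)×1000 = (0.969624 − 1)×1000 = -30.376 permil
δ_B = (0.01110852/0.01123720 − 1)×1000 = (0.988549 − 1)×1000 = -11.451 permil
f_A = (δ_mix − δ_B)/(δ_A − δ_B) = (-25.05 − (-11.451))/(-30.376 − (-11.451))
f_A = -13.599 / -18.925 = 0.7186

0.719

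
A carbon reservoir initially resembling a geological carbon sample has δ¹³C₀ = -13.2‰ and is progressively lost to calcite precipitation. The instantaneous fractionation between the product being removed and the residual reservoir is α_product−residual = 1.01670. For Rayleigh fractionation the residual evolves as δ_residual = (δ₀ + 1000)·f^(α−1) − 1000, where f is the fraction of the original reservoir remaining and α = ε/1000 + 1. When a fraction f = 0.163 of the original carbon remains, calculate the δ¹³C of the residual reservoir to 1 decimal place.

-42.6‰

Rayleigh residual: δ_res = (δ₀ + 1000)·f^(α−1) − 1000
α − 1 = 0.01670
f^(α−1) = 0.163^(0.01670) = 0.970160
δ_res = (-13.2 + 1000) × 0.970160 − 1000 = 957.354 − 1000 = -42.65‰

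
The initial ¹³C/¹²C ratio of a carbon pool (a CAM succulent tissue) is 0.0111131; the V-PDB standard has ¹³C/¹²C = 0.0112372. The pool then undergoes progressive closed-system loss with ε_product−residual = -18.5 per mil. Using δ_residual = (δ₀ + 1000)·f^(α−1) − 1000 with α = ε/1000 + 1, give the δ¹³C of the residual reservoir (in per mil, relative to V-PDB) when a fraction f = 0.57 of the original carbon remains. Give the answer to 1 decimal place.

-0.7 per mil

δ₀ = (0.0111131/0.0112372 − 1)×1000 = (0.988956 − 1)×1000 = -11.044 per mil
α − 1 = ε/1000 = -0.0185
f^(α−1) = 0.57^(-0.0185) = 1.010453
δ_res = (-11.044 + 1000) × 1.010453 − 1000 = 999.294 − 1000 = -0.71 per mil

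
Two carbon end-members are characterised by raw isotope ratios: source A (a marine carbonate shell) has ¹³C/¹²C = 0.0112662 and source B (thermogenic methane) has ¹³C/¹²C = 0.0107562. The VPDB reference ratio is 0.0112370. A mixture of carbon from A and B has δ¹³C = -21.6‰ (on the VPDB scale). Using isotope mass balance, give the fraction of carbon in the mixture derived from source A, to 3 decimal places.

δ_A = (0.0112662/0.0112370 − 1)×1000 = (1.002599 − 1)×1000 = 2.599‰
δ_B = (0.0107562/0.0112370 − 1)×1000 = (0.957213 − 1)×1000 = -42.787‰
f_A = (δ_mix − δ_B)/(δ_A − δ_B) = (-21.6 − (-42.787))/(2.599 − (-42.787))
f_A = 21.187 / 45.386 = 0.4668

0.467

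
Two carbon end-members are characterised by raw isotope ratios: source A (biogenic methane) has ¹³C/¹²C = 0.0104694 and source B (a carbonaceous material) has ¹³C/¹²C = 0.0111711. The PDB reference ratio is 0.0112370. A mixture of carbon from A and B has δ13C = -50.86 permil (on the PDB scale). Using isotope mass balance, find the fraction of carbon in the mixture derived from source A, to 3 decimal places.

0.721

δ_A = (0.0104694/0.0112370 − 1)×1000 = (0.931690 − 1)×1000 = -68.310 permil
δ_B = (0.0111711/0.0112370 − 1)×1000 = (0.994135 − 1)×1000 = -5.865 permil
f_A = (δ_mix − δ_B)/(δ_A − δ_B) = (-50.86 − (-5.865))/(-68.310 − (-5.865))
f_A = -44.995 / -62.445 = 0.7206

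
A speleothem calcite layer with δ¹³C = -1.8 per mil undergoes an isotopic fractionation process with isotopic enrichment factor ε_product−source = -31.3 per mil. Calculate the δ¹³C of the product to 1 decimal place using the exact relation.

-33.0 per mil

Exactly, δ_product = (δ_source + 1000)·(ε/1000 + 1) − 1000.
δ_product = (-1.8 + 1000) × (-31.3/1000 + 1) − 1000
δ_product = -33.04 per mil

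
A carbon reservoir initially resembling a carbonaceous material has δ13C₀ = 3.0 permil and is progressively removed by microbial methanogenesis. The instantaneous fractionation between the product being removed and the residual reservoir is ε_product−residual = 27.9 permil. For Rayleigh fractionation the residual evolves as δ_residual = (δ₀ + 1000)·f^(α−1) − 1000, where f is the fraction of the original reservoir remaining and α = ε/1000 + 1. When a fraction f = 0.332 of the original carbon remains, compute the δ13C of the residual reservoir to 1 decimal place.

Rayleigh residual: δ_res = (δ₀ + 1000)·f^(α−1) − 1000
α = ε/1000 + 1 = 1.02790, so α − 1 = 0.02790
f^(α−1) = 0.332^(0.02790) = 0.969705
δ_res = (3.0 + 1000) × 0.969705 − 1000 = 972.614 − 1000 = -27.39 permil

-27.4 permil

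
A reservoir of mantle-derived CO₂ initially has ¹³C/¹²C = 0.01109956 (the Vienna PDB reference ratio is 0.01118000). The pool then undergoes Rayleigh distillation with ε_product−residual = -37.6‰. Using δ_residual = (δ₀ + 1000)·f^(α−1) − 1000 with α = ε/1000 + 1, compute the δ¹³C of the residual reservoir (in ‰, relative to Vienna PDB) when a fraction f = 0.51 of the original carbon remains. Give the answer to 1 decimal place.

18.3‰

δ₀ = (0.01109956/0.01118000 − 1)×1000 = (0.992805 − 1)×1000 = -7.195‰
α − 1 = ε/1000 = -0.0376
f^(α−1) = 0.51^(-0.0376) = 1.025641
δ_res = (-7.195 + 1000) × 1.025641 − 1000 = 1018.261 − 1000 = 18.26‰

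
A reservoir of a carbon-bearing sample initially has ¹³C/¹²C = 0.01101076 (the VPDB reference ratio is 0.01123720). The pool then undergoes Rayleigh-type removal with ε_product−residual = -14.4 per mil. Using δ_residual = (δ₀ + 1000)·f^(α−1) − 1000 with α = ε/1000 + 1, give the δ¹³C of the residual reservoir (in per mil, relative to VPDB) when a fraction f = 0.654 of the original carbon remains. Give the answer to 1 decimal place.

δ₀ = (0.01101076/0.01123720 − 1)×1000 = (0.979849 − 1)×1000 = -20.151 per mil
α − 1 = ε/1000 = -0.0144
f^(α−1) = 0.654^(-0.0144) = 1.006134
δ_res = (-20.151 + 1000) × 1.006134 − 1000 = 985.859 − 1000 = -14.14 per mil

-14.1 per mil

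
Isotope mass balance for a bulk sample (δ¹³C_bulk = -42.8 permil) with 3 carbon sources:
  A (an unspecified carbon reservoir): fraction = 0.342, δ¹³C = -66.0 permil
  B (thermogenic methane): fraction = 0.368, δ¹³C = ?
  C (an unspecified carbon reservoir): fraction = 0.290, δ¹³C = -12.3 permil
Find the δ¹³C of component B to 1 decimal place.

-45.3 permil

Isotope mass balance: δ_bulk = Σ fᵢ·δᵢ.
-42.8 = 0.342×(-66.0) + 0.368×δ_B + 0.290×(-12.3)
0.368·δ_B = -42.8 − (-26.139) = -16.661
δ_B = -16.661 / 0.368 = -45.27 permil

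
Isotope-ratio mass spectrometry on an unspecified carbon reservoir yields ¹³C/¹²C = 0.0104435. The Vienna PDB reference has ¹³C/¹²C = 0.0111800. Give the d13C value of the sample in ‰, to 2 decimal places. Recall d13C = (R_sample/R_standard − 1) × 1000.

d13C = (R_sample / R_standard − 1) × 1000
R_sample / R_standard = 0.0104435 / 0.0111800 = 0.934123
d13C = (0.934123 − 1) × 1000 = -65.877‰

-65.88‰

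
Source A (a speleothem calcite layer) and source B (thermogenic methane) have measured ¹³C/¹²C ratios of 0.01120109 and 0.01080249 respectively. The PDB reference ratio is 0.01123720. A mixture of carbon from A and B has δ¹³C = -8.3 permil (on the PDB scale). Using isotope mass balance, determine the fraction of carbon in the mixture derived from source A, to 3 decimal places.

0.857

δ_A = (0.01120109/0.01123720 − 1)×1000 = (0.996787 − 1)×1000 = -3.213 permil
δ_B = (0.01080249/0.01123720 − 1)×1000 = (0.961315 − 1)×1000 = -38.685 permil
f_A = (δ_mix − δ_B)/(δ_A − δ_B) = (-8.3 − (-38.685))/(-3.213 − (-38.685))
f_A = 30.385 / 35.471 = 0.8566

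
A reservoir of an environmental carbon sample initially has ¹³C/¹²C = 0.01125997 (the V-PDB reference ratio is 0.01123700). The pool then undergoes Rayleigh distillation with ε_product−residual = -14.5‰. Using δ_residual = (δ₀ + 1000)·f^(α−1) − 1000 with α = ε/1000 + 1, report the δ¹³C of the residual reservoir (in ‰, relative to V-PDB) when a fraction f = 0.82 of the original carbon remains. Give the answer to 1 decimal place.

δ₀ = (0.01125997/0.01123700 − 1)×1000 = (1.002044 − 1)×1000 = 2.044‰
α − 1 = ε/1000 = -0.0145
f^(α−1) = 0.82^(-0.0145) = 1.002882
δ_res = (2.044 + 1000) × 1.002882 − 1000 = 1004.932 − 1000 = 4.93‰

4.9‰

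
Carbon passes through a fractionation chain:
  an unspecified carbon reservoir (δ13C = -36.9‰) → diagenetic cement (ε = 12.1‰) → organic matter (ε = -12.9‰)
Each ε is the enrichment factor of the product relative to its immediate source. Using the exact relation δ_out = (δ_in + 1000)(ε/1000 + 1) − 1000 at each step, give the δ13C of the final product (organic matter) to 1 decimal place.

step 1: δ = (-36.90 + 1000)·(12.1/1000 + 1) − 1000 = -25.25‰
step 2: δ = (-25.25 + 1000)·(-12.9/1000 + 1) − 1000 = -37.82‰

-37.8‰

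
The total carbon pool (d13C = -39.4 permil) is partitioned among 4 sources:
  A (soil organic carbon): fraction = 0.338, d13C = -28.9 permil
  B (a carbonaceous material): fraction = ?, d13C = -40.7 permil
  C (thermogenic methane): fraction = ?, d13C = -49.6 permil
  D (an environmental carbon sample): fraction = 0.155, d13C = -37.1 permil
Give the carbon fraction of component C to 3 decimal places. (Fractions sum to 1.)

Let f_C and f_B be the unknown fractions; fractions sum to 1 so f_C + f_B = 0.507.
Mass balance: Σ fᵢ·δᵢ = δ_bulk ⇒ f_C·(-49.6) + f_B·(-40.7) = -39.4 − (-15.519) = -23.881
Substitute f_B = 0.507 − f_C:
f_C·(-49.6 − -40.7) = -23.881 − 0.507×(-40.7) = -3.246
f_C = -3.246 / -8.9 = 0.3648

0.365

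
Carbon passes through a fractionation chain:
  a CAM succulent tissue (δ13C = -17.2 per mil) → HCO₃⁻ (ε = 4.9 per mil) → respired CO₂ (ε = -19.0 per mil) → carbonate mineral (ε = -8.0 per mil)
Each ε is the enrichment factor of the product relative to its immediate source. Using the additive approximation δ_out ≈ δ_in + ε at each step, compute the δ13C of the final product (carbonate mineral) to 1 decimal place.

-39.3 per mil

step 1: δ ≈ -17.2 + (4.9) = -12.3 per mil
step 2: δ ≈ -12.3 + (-19.0) = -31.3 per mil
step 3: δ ≈ -31.3 + (-8.0) = -39.3 per mil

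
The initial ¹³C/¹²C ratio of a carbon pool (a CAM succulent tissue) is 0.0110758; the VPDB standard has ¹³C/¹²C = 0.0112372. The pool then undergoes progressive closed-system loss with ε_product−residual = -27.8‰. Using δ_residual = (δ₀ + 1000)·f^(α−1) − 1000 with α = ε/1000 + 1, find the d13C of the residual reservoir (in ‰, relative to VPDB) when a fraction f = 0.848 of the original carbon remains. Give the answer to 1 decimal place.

δ₀ = (0.0110758/0.0112372 − 1)×1000 = (0.985637 − 1)×1000 = -14.363‰
α − 1 = ε/1000 = -0.0278
f^(α−1) = 0.848^(-0.0278) = 1.004594
δ_res = (-14.363 + 1000) × 1.004594 − 1000 = 990.165 − 1000 = -9.83‰

-9.8‰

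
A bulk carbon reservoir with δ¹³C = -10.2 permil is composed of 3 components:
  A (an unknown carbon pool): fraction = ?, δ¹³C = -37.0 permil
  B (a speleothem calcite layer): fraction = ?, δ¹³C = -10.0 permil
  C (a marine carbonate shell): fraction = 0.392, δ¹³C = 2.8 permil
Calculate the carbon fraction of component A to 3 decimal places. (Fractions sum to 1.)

Let f_A and f_B be the unknown fractions; fractions sum to 1 so f_A + f_B = 0.608.
Mass balance: Σ fᵢ·δᵢ = δ_bulk ⇒ f_A·(-37.0) + f_B·(-10.0) = -10.2 − (1.098) = -11.298
Substitute f_B = 0.608 − f_A:
f_A·(-37.0 − -10.0) = -11.298 − 0.608×(-10.0) = -5.218
f_A = -5.218 / -27.0 = 0.1932

0.193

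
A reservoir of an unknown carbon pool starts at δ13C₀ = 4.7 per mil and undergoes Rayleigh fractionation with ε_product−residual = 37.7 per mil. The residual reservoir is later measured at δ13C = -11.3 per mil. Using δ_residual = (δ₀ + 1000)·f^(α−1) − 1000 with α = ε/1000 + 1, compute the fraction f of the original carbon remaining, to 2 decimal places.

0.65

α − 1 = ε/1000 = 0.0377
(δ_res + 1000)/(δ₀ + 1000) = (-11.3 + 1000)/(4.7 + 1000) = 988.7/1004.7 = 0.984075
f = 0.984075^(1/0.0377) = exp(ln(0.984075)/0.0377) = exp(-0.01605/0.0377)
f = exp(-0.4258) = 0.6532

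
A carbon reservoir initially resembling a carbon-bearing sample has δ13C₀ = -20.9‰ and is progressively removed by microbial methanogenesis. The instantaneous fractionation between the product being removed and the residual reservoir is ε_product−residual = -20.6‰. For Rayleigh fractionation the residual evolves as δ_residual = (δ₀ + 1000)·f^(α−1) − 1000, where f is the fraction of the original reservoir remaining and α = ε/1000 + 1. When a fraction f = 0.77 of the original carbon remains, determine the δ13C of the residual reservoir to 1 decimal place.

-15.6‰

Rayleigh residual: δ_res = (δ₀ + 1000)·f^(α−1) − 1000
α = ε/1000 + 1 = 0.97940, so α − 1 = -0.02060
f^(α−1) = 0.77^(-0.02060) = 1.005399
δ_res = (-20.9 + 1000) × 1.005399 − 1000 = 984.386 − 1000 = -15.61‰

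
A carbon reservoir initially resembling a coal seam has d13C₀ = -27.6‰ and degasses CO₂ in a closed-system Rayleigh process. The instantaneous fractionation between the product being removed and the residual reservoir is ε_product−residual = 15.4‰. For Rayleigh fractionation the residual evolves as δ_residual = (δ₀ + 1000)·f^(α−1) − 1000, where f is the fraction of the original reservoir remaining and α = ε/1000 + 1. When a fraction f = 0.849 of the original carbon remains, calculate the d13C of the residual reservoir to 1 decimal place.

-30.0‰

Rayleigh residual: δ_res = (δ₀ + 1000)·f^(α−1) − 1000
α = ε/1000 + 1 = 1.01540, so α − 1 = 0.01540
f^(α−1) = 0.849^(0.01540) = 0.997482
δ_res = (-27.6 + 1000) × 0.997482 − 1000 = 969.952 − 1000 = -30.05‰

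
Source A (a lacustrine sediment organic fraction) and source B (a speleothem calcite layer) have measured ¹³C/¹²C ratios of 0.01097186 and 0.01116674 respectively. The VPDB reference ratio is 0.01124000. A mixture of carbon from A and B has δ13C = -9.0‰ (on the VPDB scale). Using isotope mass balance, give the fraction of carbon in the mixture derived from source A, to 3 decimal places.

δ_A = (0.01097186/0.01124000 − 1)×1000 = (0.976144 − 1)×1000 = -23.856‰
δ_B = (0.01116674/0.01124000 − 1)×1000 = (0.993482 − 1)×1000 = -6.518‰
f_A = (δ_mix − δ_B)/(δ_A − δ_B) = (-9.0 − (-6.518))/(-23.856 − (-6.518))
f_A = -2.482 / -17.338 = 0.1432

0.143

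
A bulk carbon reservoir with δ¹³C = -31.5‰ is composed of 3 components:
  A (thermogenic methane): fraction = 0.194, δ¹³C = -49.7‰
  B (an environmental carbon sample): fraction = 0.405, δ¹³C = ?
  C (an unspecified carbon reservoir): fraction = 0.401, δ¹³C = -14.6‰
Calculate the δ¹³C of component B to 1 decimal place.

-39.5‰

Isotope mass balance: δ_bulk = Σ fᵢ·δᵢ.
-31.5 = 0.194×(-49.7) + 0.405×δ_B + 0.401×(-14.6)
0.405·δ_B = -31.5 − (-15.496) = -16.004
δ_B = -16.004 / 0.405 = -39.52‰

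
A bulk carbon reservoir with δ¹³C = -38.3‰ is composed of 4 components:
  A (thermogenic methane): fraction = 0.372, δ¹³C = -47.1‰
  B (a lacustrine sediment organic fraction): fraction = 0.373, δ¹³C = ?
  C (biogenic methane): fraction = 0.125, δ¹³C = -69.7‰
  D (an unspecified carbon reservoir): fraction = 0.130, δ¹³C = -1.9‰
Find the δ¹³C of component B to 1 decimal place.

-31.7‰

Isotope mass balance: δ_bulk = Σ fᵢ·δᵢ.
-38.3 = 0.372×(-47.1) + 0.373×δ_B + 0.125×(-69.7) + 0.130×(-1.9)
0.373·δ_B = -38.3 − (-26.481) = -11.819
δ_B = -11.819 / 0.373 = -31.69‰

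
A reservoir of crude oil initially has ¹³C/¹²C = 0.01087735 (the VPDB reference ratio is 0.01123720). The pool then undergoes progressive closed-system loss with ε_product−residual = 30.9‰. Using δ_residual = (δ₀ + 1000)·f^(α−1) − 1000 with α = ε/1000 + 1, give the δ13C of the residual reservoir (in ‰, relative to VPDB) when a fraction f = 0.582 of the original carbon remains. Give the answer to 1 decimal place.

δ₀ = (0.01087735/0.01123720 − 1)×1000 = (0.967977 − 1)×1000 = -32.023‰
α − 1 = ε/1000 = 0.0309
f^(α−1) = 0.582^(0.0309) = 0.983413
δ_res = (-32.023 + 1000) × 0.983413 − 1000 = 951.921 − 1000 = -48.08‰

-48.1‰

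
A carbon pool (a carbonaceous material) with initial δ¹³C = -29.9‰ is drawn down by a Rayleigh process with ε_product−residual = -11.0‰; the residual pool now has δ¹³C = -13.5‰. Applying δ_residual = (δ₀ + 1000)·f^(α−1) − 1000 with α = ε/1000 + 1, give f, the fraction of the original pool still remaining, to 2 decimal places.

0.22

α − 1 = ε/1000 = -0.0110
(δ_res + 1000)/(δ₀ + 1000) = (-13.5 + 1000)/(-29.9 + 1000) = 986.5/970.1 = 1.016905
f = 1.016905^(1/-0.0110) = exp(ln(1.016905)/-0.0110) = exp(0.01676/-0.0110)
f = exp(-1.5240) = 0.2178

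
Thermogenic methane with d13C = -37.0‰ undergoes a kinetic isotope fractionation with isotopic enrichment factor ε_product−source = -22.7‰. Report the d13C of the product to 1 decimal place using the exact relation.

-58.9‰

To first order, δ_product ≈ δ_source + ε = -59.7‰.
Exactly, δ_product = (δ_source + 1000)·(ε/1000 + 1) − 1000.
δ_product = (-37.0 + 1000) × (-22.7/1000 + 1) − 1000
δ_product = -58.86‰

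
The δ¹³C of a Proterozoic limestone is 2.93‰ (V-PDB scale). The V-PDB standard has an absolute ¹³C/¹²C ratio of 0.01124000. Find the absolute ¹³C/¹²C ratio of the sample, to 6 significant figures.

R_sample = R_standard × (δ¹³C/1000 + 1)
R_sample = 0.01124000 × (2.93/1000 + 1) = 0.01124000 × 1.002930
R_sample = 0.0112729

0.0112729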